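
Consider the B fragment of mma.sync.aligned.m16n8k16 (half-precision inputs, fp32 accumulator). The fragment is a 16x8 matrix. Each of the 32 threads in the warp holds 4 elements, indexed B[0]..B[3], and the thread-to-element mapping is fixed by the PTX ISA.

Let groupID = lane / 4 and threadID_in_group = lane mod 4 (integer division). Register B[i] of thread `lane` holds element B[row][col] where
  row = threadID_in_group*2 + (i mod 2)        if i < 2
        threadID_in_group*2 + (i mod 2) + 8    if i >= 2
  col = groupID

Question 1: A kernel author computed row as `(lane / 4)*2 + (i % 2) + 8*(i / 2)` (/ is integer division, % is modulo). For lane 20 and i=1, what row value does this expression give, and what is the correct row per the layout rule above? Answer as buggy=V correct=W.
buggy=11 correct=1

`(lane / 4)*2 + (i % 2) + 8*(i / 2)`[20,1]⇒11
L=20⇒gr=20>>2=5, th=20&3=0
[1]⇒row 0·2+1+0=1  col gr=5
row: 11 vs 1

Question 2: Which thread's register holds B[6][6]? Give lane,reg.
27,0

c=6->g=6  r=6->rb=0,t=3,b0=0
L=6*4+3=27  i=0*2+0=0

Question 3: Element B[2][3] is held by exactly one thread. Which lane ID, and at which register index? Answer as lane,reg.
13,0

c:3=>grp=3  r:2=>rB=0,tig=1,lo=0
L=3*4+1=13  i=0*2+0=0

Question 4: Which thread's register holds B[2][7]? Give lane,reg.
c=7→G=7  r=2→rhi=0,T=1,p=0
L=7*4+1=29  i=0*2+0=0

29,0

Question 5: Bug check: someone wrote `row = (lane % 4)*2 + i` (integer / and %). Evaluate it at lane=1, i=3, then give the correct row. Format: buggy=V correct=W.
buggy=5 correct=11

`(lane % 4)*2 + i`[1,3]⇒5
lane 1: gr=0 (1/4), th=1 (1%4)
i=3: r=1*2+1+8=11, c=gr=0
row: 5 vs 11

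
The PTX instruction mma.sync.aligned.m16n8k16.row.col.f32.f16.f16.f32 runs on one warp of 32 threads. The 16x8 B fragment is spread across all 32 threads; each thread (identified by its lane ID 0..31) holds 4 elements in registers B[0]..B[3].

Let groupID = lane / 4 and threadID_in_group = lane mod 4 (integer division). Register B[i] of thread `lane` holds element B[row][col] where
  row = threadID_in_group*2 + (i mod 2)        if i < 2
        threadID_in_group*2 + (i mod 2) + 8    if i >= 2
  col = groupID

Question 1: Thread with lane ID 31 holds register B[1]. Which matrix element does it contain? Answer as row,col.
L=31->gid=31>>2=7, tid=31&3=3
[1]->row 3·2+1+0=7  col gid=7

7,7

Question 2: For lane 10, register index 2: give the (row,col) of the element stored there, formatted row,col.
lane 10: g=2 (10/4), t=2 (10%4)
i=2: r=2*2+0+8=12, c=g=2

12,2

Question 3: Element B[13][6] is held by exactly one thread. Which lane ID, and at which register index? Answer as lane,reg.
26,3

c=6⇒gr=6  r=13⇒Rb=1,th=2,odd=1
L=6*4+2=26  i=1*2+1=3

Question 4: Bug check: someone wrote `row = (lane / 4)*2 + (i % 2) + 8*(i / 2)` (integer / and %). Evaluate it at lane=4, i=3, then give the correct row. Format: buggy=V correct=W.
buggy=11 correct=9

`(lane / 4)*2 + (i % 2) + 8*(i / 2)`[4,3]->11
L=4->g=4>>2=1, t=4&3=0
[3]->row 0·2+1+8=9  col g=1
row: 11 vs 9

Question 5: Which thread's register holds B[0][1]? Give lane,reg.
4,0

c:1=>grp=1  r:0=>rB=0,tig=0,lo=0
L=1*4+0=4  i=0*2+0=0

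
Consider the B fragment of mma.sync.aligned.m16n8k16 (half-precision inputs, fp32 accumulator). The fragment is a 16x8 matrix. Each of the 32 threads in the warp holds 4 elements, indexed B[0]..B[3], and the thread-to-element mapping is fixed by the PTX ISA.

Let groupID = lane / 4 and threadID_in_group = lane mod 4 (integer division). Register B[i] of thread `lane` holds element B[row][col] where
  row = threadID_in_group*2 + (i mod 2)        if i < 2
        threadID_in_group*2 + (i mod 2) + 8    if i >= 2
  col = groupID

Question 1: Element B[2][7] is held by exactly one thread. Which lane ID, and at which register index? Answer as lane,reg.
c: 7->gid=7  r: 2->r8=0,tid=1,i&1=0
L=7*4+1=29  i=0*2+0=0

29,0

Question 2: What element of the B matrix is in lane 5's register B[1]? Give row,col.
3,1

5: g=1,t=1
[1] (1*2+1+0,1) = (3,1)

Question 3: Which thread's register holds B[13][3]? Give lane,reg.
c: 3->gid=3  r: 13->r8=1,tid=2,i&1=1
L=3*4+2=14  i=1*2+1=3

14,3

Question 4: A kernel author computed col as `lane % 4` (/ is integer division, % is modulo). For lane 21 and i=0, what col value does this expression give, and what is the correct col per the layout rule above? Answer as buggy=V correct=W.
`lane % 4`[21,0]=>1
lane 21=>21/4=5, 21 mod 4=1
i=0  r:2·1+0+0=>2  c:5
col: 1 vs 5

buggy=1 correct=5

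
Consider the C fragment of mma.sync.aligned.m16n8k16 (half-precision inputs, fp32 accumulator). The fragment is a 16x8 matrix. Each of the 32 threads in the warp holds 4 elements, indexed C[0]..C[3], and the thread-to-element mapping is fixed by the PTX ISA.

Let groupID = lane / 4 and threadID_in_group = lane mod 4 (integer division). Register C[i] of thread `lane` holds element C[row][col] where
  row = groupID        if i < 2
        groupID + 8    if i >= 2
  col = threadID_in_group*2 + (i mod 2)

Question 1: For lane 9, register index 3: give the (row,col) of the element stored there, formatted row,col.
9: gr=2,th=1
[3] (2+8,1*2+1) = (10,3)

10,3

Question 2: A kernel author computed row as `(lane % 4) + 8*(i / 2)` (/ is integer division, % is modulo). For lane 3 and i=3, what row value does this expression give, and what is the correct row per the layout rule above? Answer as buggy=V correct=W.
buggy=11 correct=8

`(lane % 4) + 8*(i / 2)`[3,3]->11
3: g=0,t=3
[3] (0+8,3*2+1) = (8,7)
row: 11 vs 8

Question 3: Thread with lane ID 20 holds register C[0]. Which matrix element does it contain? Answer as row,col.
L=20->gid=20>>2=5, tid=20&3=0
[0]->row 5+0=5  col 0·2+0=0

5,0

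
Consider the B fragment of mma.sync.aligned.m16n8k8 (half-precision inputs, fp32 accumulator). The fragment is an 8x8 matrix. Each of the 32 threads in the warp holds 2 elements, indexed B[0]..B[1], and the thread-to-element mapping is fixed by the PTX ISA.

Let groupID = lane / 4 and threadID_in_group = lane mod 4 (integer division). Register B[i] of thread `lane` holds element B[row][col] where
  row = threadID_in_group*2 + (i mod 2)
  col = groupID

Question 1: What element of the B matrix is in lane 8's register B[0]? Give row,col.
0,2

L=8=>grp=8>>2=2, tig=8&3=0
[0]=>row 0·2+0=0  col grp=2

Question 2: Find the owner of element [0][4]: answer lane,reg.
16,0

c=4⇒gr=4  r=0⇒th=0,odd=0
L=4*4+0=16  i=0=0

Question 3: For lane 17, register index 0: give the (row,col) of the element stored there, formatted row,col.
2,4

lane 17: grp=4 (17/4), tig=1 (17%4)
i=0: r=1*2+0=2, c=grp=4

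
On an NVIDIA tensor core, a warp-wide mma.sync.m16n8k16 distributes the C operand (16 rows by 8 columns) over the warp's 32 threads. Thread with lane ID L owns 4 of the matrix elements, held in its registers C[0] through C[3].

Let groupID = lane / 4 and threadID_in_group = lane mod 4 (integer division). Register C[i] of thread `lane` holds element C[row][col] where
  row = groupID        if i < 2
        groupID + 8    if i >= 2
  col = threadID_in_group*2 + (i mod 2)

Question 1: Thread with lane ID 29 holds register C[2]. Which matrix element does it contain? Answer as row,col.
15,2

lane 29: gid=7 (29/4), tid=1 (29%4)
i=2: r=7+8=15, c=1*2+0=2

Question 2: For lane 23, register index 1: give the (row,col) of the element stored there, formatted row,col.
23: grp=5,tig=3
[1] (5+0,3*2+1) = (5,7)

5,7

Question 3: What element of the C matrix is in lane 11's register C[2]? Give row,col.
10,6

11: gr=2,th=3
[2] (2+8,3*2+0) = (10,6)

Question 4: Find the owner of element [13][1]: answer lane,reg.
20,3

r=13->g=5,rb=1  c=1->t=0,b0=1
L=5*4+0=20  i=1*2+1=3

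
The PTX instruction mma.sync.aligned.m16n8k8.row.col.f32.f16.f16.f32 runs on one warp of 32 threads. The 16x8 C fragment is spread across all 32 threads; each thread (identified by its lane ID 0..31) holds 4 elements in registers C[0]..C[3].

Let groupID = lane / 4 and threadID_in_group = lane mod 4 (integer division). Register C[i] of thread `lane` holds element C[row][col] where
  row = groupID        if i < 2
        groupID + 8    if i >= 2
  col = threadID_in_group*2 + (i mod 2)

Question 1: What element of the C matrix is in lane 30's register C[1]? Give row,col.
L=30->g=30>>2=7, t=30&3=2
[1]->row 7+0=7  col 2·2+1=5

7,5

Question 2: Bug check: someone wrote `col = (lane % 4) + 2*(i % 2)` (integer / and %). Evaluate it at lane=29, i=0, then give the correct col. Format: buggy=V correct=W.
buggy=1 correct=2

`(lane % 4) + 2*(i % 2)`[29,0]⇒1
lane 29: gr=7 (29/4), th=1 (29%4)
i=0: r=7+0=7, c=1*2+0=2
col: 1 vs 2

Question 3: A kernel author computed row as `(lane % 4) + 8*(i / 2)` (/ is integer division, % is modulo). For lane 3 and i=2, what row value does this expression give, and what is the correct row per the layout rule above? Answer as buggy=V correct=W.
buggy=11 correct=8

`(lane % 4) + 8*(i / 2)`[3,2]⇒11
lane 3: gr=0 (3/4), th=3 (3%4)
i=2: r=0+8=8, c=3*2+0=6
row: 11 vs 8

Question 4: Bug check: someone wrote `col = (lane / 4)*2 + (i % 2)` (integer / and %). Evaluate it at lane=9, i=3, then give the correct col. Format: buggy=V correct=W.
`(lane / 4)*2 + (i % 2)`[9,3]⇒5
L=9⇒gr=9>>2=2, th=9&3=1
[3]⇒row 2+8=10  col 1·2+1=3
col: 5 vs 3

buggy=5 correct=3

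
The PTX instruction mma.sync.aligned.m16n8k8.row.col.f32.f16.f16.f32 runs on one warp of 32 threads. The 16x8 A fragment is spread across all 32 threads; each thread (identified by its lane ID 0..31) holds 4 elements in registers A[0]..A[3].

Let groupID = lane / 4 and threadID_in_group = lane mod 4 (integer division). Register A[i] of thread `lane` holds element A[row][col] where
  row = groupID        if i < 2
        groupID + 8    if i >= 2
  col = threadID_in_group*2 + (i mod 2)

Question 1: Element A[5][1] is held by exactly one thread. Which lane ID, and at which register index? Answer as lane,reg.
r:5=>grp=5,rB=0  c:1=>tig=0,lo=1
L=5*4+0=20  i=0*2+1=1

20,1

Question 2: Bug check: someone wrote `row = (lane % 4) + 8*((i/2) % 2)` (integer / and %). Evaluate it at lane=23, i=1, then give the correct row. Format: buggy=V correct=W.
buggy=3 correct=5

`(lane % 4) + 8*((i/2) % 2)`[23,1]->3
lane 23: gid=5 (23/4), tid=3 (23%4)
i=1: r=5+0=5, c=3*2+1=7
row: 3 vs 5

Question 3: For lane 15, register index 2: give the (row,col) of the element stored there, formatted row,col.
15: G=3,T=3
[2] (3+8,3*2+0) = (11,6)

11,6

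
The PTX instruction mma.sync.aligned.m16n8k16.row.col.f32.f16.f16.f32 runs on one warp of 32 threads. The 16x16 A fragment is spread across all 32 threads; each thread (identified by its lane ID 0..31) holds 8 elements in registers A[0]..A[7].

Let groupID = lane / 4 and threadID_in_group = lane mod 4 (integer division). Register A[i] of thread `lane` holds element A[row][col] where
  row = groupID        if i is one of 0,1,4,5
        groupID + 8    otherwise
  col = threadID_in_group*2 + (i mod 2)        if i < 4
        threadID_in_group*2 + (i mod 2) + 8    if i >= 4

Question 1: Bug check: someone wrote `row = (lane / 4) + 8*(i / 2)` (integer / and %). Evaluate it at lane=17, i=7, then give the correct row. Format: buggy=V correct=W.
buggy=28 correct=12

`(lane / 4) + 8*(i / 2)`[17,7]->28
lane 17->17/4=4, 17 mod 4=1
i=7  r:4+8->12  c:2·1+1+8->11
row: 28 vs 12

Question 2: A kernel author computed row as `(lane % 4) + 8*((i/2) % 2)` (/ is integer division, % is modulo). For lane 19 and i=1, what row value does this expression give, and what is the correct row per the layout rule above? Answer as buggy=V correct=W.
buggy=3 correct=4

`(lane % 4) + 8*((i/2) % 2)`[19,1]->3
lane 19->19/4=4, 19 mod 4=3
i=1  r:4+0->4  c:2·3+1+0->7
row: 3 vs 4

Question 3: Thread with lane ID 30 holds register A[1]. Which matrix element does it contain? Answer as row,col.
30: gr=7,th=2
[1] (7+0,2*2+1+0) = (7,5)

7,5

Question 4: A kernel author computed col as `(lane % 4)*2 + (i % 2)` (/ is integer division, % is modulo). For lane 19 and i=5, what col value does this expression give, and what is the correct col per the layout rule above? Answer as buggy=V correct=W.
buggy=7 correct=15

`(lane % 4)*2 + (i % 2)`[19,5]⇒7
19: gr=4,th=3
[5] (4+0,3*2+1+8) = (4,15)
col: 7 vs 15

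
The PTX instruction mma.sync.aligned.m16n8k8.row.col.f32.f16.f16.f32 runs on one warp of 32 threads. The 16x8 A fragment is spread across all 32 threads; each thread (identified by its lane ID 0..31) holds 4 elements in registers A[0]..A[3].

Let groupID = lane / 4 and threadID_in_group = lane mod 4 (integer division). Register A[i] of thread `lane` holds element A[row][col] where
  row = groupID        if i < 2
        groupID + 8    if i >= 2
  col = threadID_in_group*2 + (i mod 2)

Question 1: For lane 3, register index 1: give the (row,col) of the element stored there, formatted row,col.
3: g=0,t=3
[1] (0+0,3*2+1) = (0,7)

0,7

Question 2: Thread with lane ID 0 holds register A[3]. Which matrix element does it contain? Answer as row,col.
8,1

lane 0->0/4=0, 0 mod 4=0
i=3  r:0+8->8  c:2·0+1->1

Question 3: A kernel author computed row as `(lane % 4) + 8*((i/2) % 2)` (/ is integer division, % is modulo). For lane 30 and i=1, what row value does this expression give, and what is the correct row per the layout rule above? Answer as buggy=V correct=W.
buggy=2 correct=7

`(lane % 4) + 8*((i/2) % 2)`[30,1]→2
30: G=7,T=2
[1] (7+0,2*2+1) = (7,5)
row: 2 vs 7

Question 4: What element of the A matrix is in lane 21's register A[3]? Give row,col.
13,3

21: gid=5,tid=1
[3] (5+8,1*2+1) = (13,3)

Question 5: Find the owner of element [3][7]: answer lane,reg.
r: 3->gid=3,r8=0  c: 7->tid=3,i&1=1
L=3*4+3=15  i=0*2+1=1

15,1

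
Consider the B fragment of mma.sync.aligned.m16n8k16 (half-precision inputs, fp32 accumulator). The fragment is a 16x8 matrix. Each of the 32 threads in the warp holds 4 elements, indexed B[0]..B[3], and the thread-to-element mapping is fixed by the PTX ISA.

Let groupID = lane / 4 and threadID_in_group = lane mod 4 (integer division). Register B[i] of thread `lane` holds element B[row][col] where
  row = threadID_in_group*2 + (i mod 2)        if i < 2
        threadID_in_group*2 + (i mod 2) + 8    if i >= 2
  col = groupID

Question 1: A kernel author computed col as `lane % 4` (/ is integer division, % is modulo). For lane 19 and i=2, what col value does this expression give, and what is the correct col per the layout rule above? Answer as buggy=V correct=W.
buggy=3 correct=4

`lane % 4`[19,2]⇒3
lane 19⇒19/4=4, 19 mod 4=3
i=2  r:2·3+0+8⇒14  c:4
col: 3 vs 4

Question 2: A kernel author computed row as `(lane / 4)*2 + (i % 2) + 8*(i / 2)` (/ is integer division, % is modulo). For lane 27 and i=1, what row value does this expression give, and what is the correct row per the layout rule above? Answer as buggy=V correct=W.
buggy=13 correct=7

`(lane / 4)*2 + (i % 2) + 8*(i / 2)`[27,1]=>13
lane 27: grp=6 (27/4), tig=3 (27%4)
i=1: r=3*2+1+0=7, c=grp=6
row: 13 vs 7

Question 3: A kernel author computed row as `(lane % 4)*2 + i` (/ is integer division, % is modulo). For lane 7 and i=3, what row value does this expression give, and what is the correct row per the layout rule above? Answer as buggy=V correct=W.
`(lane % 4)*2 + i`[7,3]→9
7: G=1,T=3
[3] (3*2+1+8,1) = (15,1)
row: 9 vs 15

buggy=9 correct=15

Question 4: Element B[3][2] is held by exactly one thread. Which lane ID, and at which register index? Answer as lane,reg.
c=2->g=2  r=3->rb=0,t=1,b0=1
L=2*4+1=9  i=0*2+1=1

9,1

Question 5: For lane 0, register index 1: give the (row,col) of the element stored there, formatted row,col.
1,0

0: gid=0,tid=0
[1] (0*2+1+0,0) = (1,0)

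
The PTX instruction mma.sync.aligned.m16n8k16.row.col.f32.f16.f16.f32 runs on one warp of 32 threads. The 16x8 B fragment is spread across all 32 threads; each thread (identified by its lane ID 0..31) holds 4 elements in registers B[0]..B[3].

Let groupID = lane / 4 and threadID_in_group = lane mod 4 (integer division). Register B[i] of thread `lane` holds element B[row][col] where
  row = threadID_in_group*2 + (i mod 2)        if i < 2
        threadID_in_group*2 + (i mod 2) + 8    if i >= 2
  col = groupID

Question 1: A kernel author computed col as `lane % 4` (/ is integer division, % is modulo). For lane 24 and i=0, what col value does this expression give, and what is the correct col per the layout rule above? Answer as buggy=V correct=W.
buggy=0 correct=6

`lane % 4`[24,0]=>0
lane 24: grp=6 (24/4), tig=0 (24%4)
i=0: r=0*2+0+0=0, c=grp=6
col: 0 vs 6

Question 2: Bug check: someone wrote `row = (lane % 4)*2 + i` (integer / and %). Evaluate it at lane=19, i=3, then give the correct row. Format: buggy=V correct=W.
buggy=9 correct=15

`(lane % 4)*2 + i`[19,3]=>9
L=19=>grp=19>>2=4, tig=19&3=3
[3]=>row 3·2+1+8=15  col grp=4
row: 9 vs 15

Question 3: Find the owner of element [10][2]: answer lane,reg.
c=2->g=2  r=10->rb=1,t=1,b0=0
L=2*4+1=9  i=1*2+0=2

9,2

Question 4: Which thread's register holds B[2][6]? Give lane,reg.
c:6=>grp=6  r:2=>rB=0,tig=1,lo=0
L=6*4+1=25  i=0*2+0=0

25,0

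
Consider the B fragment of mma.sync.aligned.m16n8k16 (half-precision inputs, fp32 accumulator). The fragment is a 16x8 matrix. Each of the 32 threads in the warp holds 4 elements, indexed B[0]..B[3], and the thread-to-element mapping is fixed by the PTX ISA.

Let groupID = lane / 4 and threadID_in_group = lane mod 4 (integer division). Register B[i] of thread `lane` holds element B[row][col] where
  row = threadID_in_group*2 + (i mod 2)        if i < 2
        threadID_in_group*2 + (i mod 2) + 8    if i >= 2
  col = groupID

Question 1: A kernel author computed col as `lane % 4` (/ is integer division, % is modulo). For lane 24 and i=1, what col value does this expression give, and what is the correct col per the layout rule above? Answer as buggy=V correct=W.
buggy=0 correct=6

`lane % 4`[24,1]->0
lane 24->24/4=6, 24 mod 4=0
i=1  r:2·0+1+0->1  c:6
col: 0 vs 6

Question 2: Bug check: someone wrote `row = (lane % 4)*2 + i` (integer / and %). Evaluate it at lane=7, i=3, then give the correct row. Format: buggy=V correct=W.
buggy=9 correct=15

`(lane % 4)*2 + i`[7,3]⇒9
lane 7: gr=1 (7/4), th=3 (7%4)
i=3: r=3*2+1+8=15, c=gr=1
row: 9 vs 15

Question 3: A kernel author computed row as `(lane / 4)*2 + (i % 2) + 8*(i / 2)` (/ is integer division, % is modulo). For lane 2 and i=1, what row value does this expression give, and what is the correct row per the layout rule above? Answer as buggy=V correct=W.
`(lane / 4)*2 + (i % 2) + 8*(i / 2)`[2,1]->1
2: gid=0,tid=2
[1] (2*2+1+0,0) = (5,0)
row: 1 vs 5

buggy=1 correct=5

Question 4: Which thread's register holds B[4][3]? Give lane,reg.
c=3→G=3  r=4→rhi=0,T=2,p=0
L=3*4+2=14  i=0*2+0=0

14,0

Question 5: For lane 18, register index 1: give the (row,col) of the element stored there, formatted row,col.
5,4

L=18->gid=18>>2=4, tid=18&3=2
[1]->row 2·2+1+0=5  col gid=4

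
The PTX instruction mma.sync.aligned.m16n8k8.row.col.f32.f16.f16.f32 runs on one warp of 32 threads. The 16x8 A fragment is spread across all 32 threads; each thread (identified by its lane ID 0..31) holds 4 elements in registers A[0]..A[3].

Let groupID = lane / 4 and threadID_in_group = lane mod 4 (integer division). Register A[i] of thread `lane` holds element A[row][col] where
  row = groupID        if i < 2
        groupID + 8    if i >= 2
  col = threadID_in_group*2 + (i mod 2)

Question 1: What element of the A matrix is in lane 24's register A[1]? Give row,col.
lane 24: grp=6 (24/4), tig=0 (24%4)
i=1: r=6+0=6, c=0*2+1=1

6,1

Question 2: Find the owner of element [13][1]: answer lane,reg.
r:13=>grp=5,rB=1  c:1=>tig=0,lo=1
L=5*4+0=20  i=1*2+1=3

20,3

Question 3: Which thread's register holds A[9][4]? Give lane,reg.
r=9⇒gr=1,Rb=1  c=4⇒th=2,odd=0
L=1*4+2=6  i=1*2+0=2

6,2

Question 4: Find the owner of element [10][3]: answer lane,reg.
r:10=>grp=2,rB=1  c:3=>tig=1,lo=1
L=2*4+1=9  i=1*2+1=3

9,3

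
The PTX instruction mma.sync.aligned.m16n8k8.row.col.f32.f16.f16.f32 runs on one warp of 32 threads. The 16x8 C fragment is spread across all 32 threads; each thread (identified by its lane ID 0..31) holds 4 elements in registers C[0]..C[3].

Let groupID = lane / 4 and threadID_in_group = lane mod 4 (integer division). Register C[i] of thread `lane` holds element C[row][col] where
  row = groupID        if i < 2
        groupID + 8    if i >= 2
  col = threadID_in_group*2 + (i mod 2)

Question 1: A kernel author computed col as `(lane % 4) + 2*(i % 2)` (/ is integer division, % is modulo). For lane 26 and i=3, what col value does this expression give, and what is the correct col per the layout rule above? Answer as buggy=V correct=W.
buggy=4 correct=5

`(lane % 4) + 2*(i % 2)`[26,3]⇒4
L=26⇒gr=26>>2=6, th=26&3=2
[3]⇒row 6+8=14  col 2·2+1=5
col: 4 vs 5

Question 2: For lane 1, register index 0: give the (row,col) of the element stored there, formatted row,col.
0,2

1: gid=0,tid=1
[0] (0+0,1*2+0) = (0,2)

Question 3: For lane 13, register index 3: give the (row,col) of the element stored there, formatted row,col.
lane 13: grp=3 (13/4), tig=1 (13%4)
i=3: r=3+8=11, c=1*2+1=3

11,3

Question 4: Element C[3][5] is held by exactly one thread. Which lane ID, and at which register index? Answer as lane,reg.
14,1

r:3=>grp=3,rB=0  c:5=>tig=2,lo=1
L=3*4+2=14  i=0*2+1=1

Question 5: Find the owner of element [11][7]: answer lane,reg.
r: 11->gid=3,r8=1  c: 7->tid=3,i&1=1
L=3*4+3=15  i=1*2+1=3

15,3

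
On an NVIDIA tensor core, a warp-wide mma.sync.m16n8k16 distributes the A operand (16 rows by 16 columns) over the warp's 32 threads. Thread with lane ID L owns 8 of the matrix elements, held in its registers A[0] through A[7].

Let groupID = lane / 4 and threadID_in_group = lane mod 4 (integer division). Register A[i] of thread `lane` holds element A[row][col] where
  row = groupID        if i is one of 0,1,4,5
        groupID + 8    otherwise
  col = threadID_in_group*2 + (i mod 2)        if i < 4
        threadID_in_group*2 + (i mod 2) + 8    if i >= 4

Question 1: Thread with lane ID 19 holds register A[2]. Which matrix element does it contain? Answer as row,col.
12,6

19: g=4,t=3
[2] (4+8,3*2+0+0) = (12,6)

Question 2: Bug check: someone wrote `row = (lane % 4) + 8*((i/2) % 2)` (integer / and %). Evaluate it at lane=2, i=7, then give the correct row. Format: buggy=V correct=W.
`(lane % 4) + 8*((i/2) % 2)`[2,7]=>10
2: grp=0,tig=2
[7] (0+8,2*2+1+8) = (8,13)
row: 10 vs 8

buggy=10 correct=8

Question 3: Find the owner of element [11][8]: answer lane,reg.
12,6

r=11→G=3,rhi=1  c=8→chi=1,T=0,p=0
L=3*4+0=12  i=1*4+1*2+0=6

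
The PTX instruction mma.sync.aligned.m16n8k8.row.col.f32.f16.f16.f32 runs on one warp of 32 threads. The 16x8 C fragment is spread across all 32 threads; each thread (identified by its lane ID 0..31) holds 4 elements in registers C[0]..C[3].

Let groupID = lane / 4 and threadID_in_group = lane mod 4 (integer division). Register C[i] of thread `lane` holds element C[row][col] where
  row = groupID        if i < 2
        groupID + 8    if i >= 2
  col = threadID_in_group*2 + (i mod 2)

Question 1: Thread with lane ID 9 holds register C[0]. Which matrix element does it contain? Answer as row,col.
9: G=2,T=1
[0] (2+0,1*2+0) = (2,2)

2,2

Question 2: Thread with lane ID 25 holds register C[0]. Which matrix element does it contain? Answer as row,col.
lane 25: gr=6 (25/4), th=1 (25%4)
i=0: r=6+0=6, c=1*2+0=2

6,2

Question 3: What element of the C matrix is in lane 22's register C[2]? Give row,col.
lane 22=>22/4=5, 22 mod 4=2
i=2  r:5+8=>13  c:2·2+0=>4

13,4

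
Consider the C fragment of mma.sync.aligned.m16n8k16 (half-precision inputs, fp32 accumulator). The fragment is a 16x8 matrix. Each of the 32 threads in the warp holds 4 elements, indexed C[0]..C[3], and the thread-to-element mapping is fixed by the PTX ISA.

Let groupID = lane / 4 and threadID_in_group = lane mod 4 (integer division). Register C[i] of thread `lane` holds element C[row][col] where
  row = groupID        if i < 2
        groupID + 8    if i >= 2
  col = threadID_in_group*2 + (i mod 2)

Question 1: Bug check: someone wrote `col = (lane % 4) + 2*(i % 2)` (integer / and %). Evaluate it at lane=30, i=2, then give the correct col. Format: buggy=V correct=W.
`(lane % 4) + 2*(i % 2)`[30,2]->2
lane 30: g=7 (30/4), t=2 (30%4)
i=2: r=7+8=15, c=2*2+0=4
col: 2 vs 4

buggy=2 correct=4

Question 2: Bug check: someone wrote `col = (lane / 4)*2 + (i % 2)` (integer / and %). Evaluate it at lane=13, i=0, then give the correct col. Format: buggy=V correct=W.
`(lane / 4)*2 + (i % 2)`[13,0]→6
13: G=3,T=1
[0] (3+0,1*2+0) = (3,2)
col: 6 vs 2

buggy=6 correct=2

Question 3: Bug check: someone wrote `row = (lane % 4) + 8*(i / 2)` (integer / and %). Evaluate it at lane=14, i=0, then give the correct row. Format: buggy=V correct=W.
buggy=2 correct=3

`(lane % 4) + 8*(i / 2)`[14,0]->2
L=14->g=14>>2=3, t=14&3=2
[0]->row 3+0=3  col 2·2+0=4
row: 2 vs 3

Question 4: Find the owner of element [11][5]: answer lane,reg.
r=11→G=3,rhi=1  c=5→T=2,p=1
L=3*4+2=14  i=1*2+1=3

14,3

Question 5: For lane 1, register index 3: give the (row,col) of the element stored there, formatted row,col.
lane 1->1/4=0, 1 mod 4=1
i=3  r:0+8->8  c:2·1+1->3

8,3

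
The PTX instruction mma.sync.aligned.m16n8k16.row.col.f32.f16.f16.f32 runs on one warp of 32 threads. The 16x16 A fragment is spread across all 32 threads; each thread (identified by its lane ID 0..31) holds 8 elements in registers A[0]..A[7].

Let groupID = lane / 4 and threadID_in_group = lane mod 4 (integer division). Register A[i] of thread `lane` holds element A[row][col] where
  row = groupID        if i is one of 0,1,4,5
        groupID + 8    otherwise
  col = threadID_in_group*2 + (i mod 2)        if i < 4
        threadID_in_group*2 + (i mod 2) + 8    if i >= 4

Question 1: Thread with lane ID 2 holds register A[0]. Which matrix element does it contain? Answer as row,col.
lane 2: G=0 (2/4), T=2 (2%4)
i=0: r=0+0=0, c=2*2+0+0=4

0,4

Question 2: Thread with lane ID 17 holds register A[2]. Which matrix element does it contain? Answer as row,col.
17: G=4,T=1
[2] (4+8,1*2+0+0) = (12,2)

12,2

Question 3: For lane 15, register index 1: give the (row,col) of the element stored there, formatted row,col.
3,7

L=15⇒gr=15>>2=3, th=15&3=3
[1]⇒row 3+0=3  col 3·2+1+0=7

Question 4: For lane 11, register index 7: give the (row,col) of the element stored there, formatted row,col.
10,15

11: G=2,T=3
[7] (2+8,3*2+1+8) = (10,15)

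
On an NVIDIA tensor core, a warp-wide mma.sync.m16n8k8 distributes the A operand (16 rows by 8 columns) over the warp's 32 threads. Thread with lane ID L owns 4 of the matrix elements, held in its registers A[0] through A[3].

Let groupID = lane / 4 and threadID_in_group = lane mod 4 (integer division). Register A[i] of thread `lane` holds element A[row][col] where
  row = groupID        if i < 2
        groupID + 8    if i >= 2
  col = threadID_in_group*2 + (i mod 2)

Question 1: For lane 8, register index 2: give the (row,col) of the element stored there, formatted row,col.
8: grp=2,tig=0
[2] (2+8,0*2+0) = (10,0)

10,0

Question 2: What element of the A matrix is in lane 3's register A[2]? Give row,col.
3: grp=0,tig=3
[2] (0+8,3*2+0) = (8,6)

8,6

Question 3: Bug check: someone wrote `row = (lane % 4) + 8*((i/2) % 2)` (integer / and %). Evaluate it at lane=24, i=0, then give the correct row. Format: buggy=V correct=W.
buggy=0 correct=6

`(lane % 4) + 8*((i/2) % 2)`[24,0]->0
lane 24->24/4=6, 24 mod 4=0
i=0  r:6+0->6  c:2·0+0->0
row: 0 vs 6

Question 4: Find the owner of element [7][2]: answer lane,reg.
29,0

r=7->g=7,rb=0  c=2->t=1,b0=0
L=7*4+1=29  i=0*2+0=0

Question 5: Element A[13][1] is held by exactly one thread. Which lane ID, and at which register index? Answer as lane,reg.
r:13=>grp=5,rB=1  c:1=>tig=0,lo=1
L=5*4+0=20  i=1*2+1=3

20,3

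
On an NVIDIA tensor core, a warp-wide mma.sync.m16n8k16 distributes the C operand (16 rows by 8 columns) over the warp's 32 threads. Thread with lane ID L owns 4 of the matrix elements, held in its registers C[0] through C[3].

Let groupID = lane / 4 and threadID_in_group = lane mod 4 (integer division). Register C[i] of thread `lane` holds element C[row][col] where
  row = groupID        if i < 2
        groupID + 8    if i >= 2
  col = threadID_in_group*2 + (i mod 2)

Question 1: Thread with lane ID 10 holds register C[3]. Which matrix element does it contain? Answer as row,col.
10,5

lane 10: gr=2 (10/4), th=2 (10%4)
i=3: r=2+8=10, c=2*2+1=5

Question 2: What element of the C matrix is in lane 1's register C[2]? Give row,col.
8,2

lane 1: G=0 (1/4), T=1 (1%4)
i=2: r=0+8=8, c=1*2+0=2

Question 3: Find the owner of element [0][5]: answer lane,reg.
2,1

r=0->g=0,rb=0  c=5->t=2,b0=1
L=0*4+2=2  i=0*2+1=1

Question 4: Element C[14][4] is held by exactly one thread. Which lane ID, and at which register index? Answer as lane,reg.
26,2

r: 14->gid=6,r8=1  c: 4->tid=2,i&1=0
L=6*4+2=26  i=1*2+0=2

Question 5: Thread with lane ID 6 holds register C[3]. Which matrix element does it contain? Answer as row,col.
lane 6⇒6/4=1, 6 mod 4=2
i=3  r:1+8⇒9  c:2·2+1⇒5

9,5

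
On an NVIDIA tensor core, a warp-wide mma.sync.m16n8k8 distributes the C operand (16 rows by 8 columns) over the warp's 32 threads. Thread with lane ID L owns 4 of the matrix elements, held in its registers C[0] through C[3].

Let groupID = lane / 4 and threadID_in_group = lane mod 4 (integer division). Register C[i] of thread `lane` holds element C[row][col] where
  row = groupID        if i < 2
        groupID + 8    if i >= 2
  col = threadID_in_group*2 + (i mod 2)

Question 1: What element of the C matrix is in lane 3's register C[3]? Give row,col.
lane 3->3/4=0, 3 mod 4=3
i=3  r:0+8->8  c:2·3+1->7

8,7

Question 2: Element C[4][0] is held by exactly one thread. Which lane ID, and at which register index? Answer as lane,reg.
16,0

r: 4->gid=4,r8=0  c: 0->tid=0,i&1=0
L=4*4+0=16  i=0*2+0=0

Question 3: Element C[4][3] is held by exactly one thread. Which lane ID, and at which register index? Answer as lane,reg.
17,1

r=4⇒gr=4,Rb=0  c=3⇒th=1,odd=1
L=4*4+1=17  i=0*2+1=1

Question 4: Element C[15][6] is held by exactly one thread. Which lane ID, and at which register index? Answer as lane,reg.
r=15⇒gr=7,Rb=1  c=6⇒th=3,odd=0
L=7*4+3=31  i=1*2+0=2

31,2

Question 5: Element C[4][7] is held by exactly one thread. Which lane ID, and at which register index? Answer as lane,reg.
r=4->g=4,rb=0  c=7->t=3,b0=1
L=4*4+3=19  i=0*2+1=1

19,1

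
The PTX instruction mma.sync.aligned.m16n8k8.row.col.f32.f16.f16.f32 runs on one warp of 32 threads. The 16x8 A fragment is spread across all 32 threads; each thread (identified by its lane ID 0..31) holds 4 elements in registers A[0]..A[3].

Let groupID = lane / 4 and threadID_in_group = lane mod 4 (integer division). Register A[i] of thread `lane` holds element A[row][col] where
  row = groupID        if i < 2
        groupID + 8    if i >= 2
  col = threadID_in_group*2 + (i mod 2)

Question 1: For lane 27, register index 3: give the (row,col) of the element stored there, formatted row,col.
14,7

L=27=>grp=27>>2=6, tig=27&3=3
[3]=>row 6+8=14  col 3·2+1=7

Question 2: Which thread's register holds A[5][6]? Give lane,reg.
r:5=>grp=5,rB=0  c:6=>tig=3,lo=0
L=5*4+3=23  i=0*2+0=0

23,0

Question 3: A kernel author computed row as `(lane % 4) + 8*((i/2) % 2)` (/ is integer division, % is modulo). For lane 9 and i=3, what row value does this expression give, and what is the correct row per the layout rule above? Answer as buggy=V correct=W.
`(lane % 4) + 8*((i/2) % 2)`[9,3]->9
9: gid=2,tid=1
[3] (2+8,1*2+1) = (10,3)
row: 9 vs 10

buggy=9 correct=10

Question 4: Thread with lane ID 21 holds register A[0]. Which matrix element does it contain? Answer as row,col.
5,2

lane 21⇒21/4=5, 21 mod 4=1
i=0  r:5+0⇒5  c:2·1+0⇒2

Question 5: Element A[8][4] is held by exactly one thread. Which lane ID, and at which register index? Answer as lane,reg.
2,2

r:8=>grp=0,rB=1  c:4=>tig=2,lo=0
L=0*4+2=2  i=1*2+0=2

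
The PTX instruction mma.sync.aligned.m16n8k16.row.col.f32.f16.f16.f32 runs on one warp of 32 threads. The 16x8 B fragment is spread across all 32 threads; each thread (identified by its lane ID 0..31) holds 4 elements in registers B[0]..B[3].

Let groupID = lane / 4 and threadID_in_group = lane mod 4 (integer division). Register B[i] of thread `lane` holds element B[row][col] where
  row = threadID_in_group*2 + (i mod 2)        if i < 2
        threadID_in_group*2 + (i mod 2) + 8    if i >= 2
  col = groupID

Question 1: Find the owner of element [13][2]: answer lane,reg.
10,3

c=2→G=2  r=13→rhi=1,T=2,p=1
L=2*4+2=10  i=1*2+1=3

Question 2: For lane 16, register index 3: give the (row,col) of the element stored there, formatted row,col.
L=16->g=16>>2=4, t=16&3=0
[3]->row 0·2+1+8=9  col g=4

9,4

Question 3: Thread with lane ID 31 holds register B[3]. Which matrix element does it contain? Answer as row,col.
15,7

lane 31⇒31/4=7, 31 mod 4=3
i=3  r:2·3+1+8⇒15  c:7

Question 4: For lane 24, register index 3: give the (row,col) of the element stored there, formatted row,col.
9,6

lane 24⇒24/4=6, 24 mod 4=0
i=3  r:2·0+1+8⇒9  c:6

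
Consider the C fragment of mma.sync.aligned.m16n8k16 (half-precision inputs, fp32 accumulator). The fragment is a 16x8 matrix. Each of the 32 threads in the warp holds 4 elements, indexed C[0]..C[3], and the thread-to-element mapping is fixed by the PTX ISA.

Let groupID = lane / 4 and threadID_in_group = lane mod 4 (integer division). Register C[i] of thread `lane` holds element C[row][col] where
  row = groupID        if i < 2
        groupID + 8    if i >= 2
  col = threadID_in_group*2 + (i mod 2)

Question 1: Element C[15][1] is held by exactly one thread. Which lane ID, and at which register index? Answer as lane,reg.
28,3

r: 15->gid=7,r8=1  c: 1->tid=0,i&1=1
L=7*4+0=28  i=1*2+1=3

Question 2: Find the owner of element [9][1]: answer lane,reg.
4,3

r=9→G=1,rhi=1  c=1→T=0,p=1
L=1*4+0=4  i=1*2+1=3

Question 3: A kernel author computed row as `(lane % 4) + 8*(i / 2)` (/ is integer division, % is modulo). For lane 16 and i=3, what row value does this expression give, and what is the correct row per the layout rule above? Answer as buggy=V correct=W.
`(lane % 4) + 8*(i / 2)`[16,3]=>8
lane 16: grp=4 (16/4), tig=0 (16%4)
i=3: r=4+8=12, c=0*2+1=1
row: 8 vs 12

buggy=8 correct=12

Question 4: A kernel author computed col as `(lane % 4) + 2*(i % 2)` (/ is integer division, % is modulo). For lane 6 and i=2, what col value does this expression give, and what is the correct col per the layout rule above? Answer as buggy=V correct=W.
`(lane % 4) + 2*(i % 2)`[6,2]->2
L=6->gid=6>>2=1, tid=6&3=2
[2]->row 1+8=9  col 2·2+0=4
col: 2 vs 4

buggy=2 correct=4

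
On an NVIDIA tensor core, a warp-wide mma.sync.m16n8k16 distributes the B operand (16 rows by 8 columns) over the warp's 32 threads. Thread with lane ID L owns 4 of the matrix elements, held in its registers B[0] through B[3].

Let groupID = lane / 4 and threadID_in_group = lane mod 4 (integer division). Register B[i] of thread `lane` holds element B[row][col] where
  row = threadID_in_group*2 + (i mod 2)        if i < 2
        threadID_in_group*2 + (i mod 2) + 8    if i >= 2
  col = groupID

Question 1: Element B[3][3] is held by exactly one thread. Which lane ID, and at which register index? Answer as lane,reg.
c=3⇒gr=3  r=3⇒Rb=0,th=1,odd=1
L=3*4+1=13  i=0*2+1=1

13,1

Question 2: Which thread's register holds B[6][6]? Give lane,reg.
c:6=>grp=6  r:6=>rB=0,tig=3,lo=0
L=6*4+3=27  i=0*2+0=0

27,0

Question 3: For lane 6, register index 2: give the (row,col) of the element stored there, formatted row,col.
L=6⇒gr=6>>2=1, th=6&3=2
[2]⇒row 2·2+0+8=12  col gr=1

12,1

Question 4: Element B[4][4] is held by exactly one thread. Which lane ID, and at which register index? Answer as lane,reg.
18,0

c=4->g=4  r=4->rb=0,t=2,b0=0
L=4*4+2=18  i=0*2+0=0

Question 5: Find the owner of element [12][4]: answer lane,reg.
18,2

c: 4->gid=4  r: 12->r8=1,tid=2,i&1=0
L=4*4+2=18  i=1*2+0=2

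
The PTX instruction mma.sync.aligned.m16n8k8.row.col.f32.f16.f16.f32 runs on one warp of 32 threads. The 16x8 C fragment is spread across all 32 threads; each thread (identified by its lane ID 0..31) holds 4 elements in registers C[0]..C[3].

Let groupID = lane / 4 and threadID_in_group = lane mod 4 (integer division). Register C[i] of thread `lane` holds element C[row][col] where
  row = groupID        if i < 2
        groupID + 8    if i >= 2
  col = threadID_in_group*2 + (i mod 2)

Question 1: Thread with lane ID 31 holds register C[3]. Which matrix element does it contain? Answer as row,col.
L=31->g=31>>2=7, t=31&3=3
[3]->row 7+8=15  col 3·2+1=7

15,7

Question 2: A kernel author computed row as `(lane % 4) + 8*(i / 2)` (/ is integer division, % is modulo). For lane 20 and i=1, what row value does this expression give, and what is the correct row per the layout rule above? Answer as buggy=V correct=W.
buggy=0 correct=5

`(lane % 4) + 8*(i / 2)`[20,1]->0
lane 20->20/4=5, 20 mod 4=0
i=1  r:5+0->5  c:2·0+1->1
row: 0 vs 5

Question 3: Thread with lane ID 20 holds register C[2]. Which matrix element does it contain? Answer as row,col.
13,0

lane 20: grp=5 (20/4), tig=0 (20%4)
i=2: r=5+8=13, c=0*2+0=0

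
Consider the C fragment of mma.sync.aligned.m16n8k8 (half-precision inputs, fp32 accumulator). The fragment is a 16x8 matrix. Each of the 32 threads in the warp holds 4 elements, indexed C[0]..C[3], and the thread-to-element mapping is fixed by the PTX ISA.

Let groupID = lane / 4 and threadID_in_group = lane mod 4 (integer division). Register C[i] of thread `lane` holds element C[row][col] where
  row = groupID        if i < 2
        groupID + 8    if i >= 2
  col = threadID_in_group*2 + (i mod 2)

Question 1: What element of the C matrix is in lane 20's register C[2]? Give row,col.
L=20=>grp=20>>2=5, tig=20&3=0
[2]=>row 5+8=13  col 0·2+0=0

13,0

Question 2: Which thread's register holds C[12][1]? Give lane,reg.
16,3

r=12->g=4,rb=1  c=1->t=0,b0=1
L=4*4+0=16  i=1*2+1=3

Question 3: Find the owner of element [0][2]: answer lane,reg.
1,0

r:0=>grp=0,rB=0  c:2=>tig=1,lo=0
L=0*4+1=1  i=0*2+0=0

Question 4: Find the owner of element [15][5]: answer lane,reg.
r:15=>grp=7,rB=1  c:5=>tig=2,lo=1
L=7*4+2=30  i=1*2+1=3

30,3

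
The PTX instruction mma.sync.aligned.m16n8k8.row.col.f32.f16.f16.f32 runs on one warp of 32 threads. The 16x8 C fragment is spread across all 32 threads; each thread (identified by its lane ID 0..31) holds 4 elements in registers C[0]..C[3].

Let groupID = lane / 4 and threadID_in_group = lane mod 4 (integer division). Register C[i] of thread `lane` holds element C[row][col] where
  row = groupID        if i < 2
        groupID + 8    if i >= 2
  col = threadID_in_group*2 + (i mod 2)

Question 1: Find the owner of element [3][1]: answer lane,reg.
r=3->g=3,rb=0  c=1->t=0,b0=1
L=3*4+0=12  i=0*2+1=1

12,1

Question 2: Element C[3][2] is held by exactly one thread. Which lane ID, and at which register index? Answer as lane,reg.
13,0

r:3=>grp=3,rB=0  c:2=>tig=1,lo=0
L=3*4+1=13  i=0*2+0=0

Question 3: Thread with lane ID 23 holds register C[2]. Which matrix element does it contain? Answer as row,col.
lane 23->23/4=5, 23 mod 4=3
i=2  r:5+8->13  c:2·3+0->6

13,6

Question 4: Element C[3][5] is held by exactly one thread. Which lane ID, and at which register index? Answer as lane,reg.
14,1

r: 3->gid=3,r8=0  c: 5->tid=2,i&1=1
L=3*4+2=14  i=0*2+1=1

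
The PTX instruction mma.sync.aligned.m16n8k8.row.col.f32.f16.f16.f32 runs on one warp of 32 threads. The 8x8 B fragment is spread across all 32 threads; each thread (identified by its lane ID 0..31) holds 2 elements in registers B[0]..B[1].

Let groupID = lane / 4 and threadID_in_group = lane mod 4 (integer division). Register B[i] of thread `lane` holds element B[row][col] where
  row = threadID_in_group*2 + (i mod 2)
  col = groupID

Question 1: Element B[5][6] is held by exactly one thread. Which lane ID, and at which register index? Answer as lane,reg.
26,1

c=6→G=6  r=5→T=2,p=1
L=6*4+2=26  i=1=1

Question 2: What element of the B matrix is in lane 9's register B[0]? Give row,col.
2,2

lane 9: g=2 (9/4), t=1 (9%4)
i=0: r=1*2+0=2, c=g=2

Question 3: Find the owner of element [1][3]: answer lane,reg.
12,1

c=3->g=3  r=1->t=0,b0=1
L=3*4+0=12  i=1=1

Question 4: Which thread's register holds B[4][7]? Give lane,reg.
30,0

c: 7->gid=7  r: 4->tid=2,i&1=0
L=7*4+2=30  i=0=0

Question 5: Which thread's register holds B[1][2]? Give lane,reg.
c=2→G=2  r=1→T=0,p=1
L=2*4+0=8  i=1=1

8,1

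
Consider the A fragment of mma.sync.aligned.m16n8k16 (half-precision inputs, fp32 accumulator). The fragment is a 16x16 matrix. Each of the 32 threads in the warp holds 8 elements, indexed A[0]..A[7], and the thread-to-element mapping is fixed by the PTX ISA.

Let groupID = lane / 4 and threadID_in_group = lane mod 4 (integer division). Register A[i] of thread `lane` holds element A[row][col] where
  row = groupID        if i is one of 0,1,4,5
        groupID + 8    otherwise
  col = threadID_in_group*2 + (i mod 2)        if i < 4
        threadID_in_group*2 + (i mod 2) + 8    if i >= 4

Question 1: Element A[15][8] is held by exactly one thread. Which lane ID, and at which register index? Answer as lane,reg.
r: 15->gid=7,r8=1  c: 8->c8=1,tid=0,i&1=0
L=7*4+0=28  i=1*4+1*2+0=6

28,6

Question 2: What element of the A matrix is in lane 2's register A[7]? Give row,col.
lane 2: gid=0 (2/4), tid=2 (2%4)
i=7: r=0+8=8, c=2*2+1+8=13

8,13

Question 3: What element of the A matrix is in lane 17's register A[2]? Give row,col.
12,2

lane 17: g=4 (17/4), t=1 (17%4)
i=2: r=4+8=12, c=1*2+0+0=2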